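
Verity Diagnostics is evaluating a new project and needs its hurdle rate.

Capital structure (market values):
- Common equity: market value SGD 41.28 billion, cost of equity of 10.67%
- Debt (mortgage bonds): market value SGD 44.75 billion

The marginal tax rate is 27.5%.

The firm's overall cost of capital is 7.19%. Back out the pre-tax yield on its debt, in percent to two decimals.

5.49%

Total capital V = 41.28 + 44.75 = 86.03.
Equity weight = 41.28/86.03 = 0.4798.
Mortgage bonds weight = 44.75/86.03 = 0.5202.
Equity contribution = 0.4798 × 10.67% = 5.1198%.
Remaining for debt = 7.19% − 5.1198% = 2.0702%.
Rd × (1 − 27.5%) × 0.5202 = 2.0702%  ⇒  Rd = 5.4894%.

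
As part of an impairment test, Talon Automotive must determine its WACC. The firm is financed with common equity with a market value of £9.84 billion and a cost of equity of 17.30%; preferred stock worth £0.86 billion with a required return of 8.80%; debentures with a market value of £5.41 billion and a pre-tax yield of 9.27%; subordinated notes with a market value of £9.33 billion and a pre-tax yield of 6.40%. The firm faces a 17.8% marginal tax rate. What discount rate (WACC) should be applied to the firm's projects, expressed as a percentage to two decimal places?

Total capital V = 9.84 + 0.86 + 5.41 + 9.33 = 25.44.
Equity: weight = 9.84/25.44 = 0.3868; cost = 17.3%.
Preferred: weight = 0.86/25.44 = 0.0338; cost = 8.8%.
Debentures: weight = 5.41/25.44 = 0.2127; after-tax cost = 9.27% × (1 − 17.8%) = 7.6199%.
Subordinated notes: weight = 9.33/25.44 = 0.3667; after-tax cost = 6.4% × (1 − 17.8%) = 5.2608%.
WACC = 0.3868 × 17.3000% + 0.0338 × 8.8000% + 0.2127 × 7.6199% + 0.3667 × 5.2608% = 10.5388%.

10.54%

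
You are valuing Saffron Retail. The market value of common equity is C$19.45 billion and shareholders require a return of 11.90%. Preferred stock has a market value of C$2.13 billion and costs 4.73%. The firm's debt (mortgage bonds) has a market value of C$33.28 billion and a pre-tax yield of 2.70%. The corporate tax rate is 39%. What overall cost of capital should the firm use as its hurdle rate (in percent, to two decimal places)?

Total capital V = 19.45 + 2.13 + 33.28 = 54.86.
Equity: weight = 19.45/54.86 = 0.3545; cost = 11.9%.
Preferred: weight = 2.13/54.86 = 0.0388; cost = 4.73%.
Mortgage bonds: weight = 33.28/54.86 = 0.6066; after-tax cost = 2.7% × (1 − 39%) = 1.6470%.
WACC = 0.3545 × 11.9000% + 0.0388 × 4.7300% + 0.6066 × 1.6470% = 5.4018%.

5.40%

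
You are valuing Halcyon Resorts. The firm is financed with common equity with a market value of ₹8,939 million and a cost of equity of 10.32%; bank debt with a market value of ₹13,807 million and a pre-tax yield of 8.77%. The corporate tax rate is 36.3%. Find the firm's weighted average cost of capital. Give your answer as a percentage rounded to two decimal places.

7.45%

Total capital V = 8939 + 13807 = 22746.
Equity: weight = 8939/22746 = 0.3930; cost = 10.32%.
Bank debt: weight = 13807/22746 = 0.6070; after-tax cost = 8.77% × (1 − 36.3%) = 5.5865%.
WACC = 0.3930 × 10.3200% + 0.6070 × 5.5865% = 7.4467%.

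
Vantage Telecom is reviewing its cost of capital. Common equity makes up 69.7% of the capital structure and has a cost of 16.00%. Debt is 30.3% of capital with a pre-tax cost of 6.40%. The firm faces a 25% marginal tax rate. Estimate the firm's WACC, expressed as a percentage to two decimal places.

After-tax cost of debt = 6.4% × (1 − 25%) = 4.8000%.
WACC = 0.697 × 16.0000% + 0.303 × 4.8000% = 12.6064%.

12.61%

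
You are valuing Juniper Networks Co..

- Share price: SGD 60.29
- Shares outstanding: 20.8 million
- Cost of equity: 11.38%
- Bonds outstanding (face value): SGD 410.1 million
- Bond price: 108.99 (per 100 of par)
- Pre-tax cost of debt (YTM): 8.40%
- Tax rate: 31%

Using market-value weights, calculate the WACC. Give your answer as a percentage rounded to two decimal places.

Market value of equity E = 60.29 × 20.8m = 1254.032m. Market value of debt D = 410.1m × 108.99/100 = 446.96799m.
Total capital V = 1254.032 + 446.96799 = 1700.99999.
Equity: weight = 1254.032/1700.99999 = 0.7372; cost = 11.38%.
Bonds outstanding: weight = 446.96799/1700.99999 = 0.2628; after-tax cost = 8.4% × (1 − 31%) = 5.7960%.
WACC = 0.7372 × 11.3800% + 0.2628 × 5.7960% = 9.9127%.

9.91%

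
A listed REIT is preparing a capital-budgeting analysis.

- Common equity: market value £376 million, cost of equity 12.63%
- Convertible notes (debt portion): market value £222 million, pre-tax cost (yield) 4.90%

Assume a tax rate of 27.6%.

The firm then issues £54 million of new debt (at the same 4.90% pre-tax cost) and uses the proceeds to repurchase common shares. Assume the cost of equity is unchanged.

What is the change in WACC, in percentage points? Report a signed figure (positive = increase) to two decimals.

Current WACC:
Total capital V = 376 + 222 = 598.
Equity: weight = 376/598 = 0.6288; cost = 12.63%.
Convertible notes (debt portion): weight = 222/598 = 0.3712; after-tax cost = 4.9% × (1 − 27.6%) = 3.5476%.
WACC = 0.6288 × 12.6300% + 0.3712 × 3.5476% = 9.2583%.
After the change:
Total capital V = 322 + 276 = 598.
Equity: weight = 322/598 = 0.5385; cost = 12.63%.
Convertible notes (debt portion): weight = 276/598 = 0.4615; after-tax cost = 4.9% × (1 − 27.6%) = 3.5476%.
WACC = 0.5385 × 12.6300% + 0.4615 × 3.5476% = 8.4381%.
Change in WACC = 8.4381% − 9.2583% = -0.8201 pp.

-0.82 pp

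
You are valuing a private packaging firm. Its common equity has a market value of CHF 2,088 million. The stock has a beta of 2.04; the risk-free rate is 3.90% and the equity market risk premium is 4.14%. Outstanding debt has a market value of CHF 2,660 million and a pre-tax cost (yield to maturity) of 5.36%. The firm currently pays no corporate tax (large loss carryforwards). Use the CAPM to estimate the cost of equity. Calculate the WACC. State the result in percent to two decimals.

Cost of equity via CAPM: Re = 3.9% + 2.04 × 4.14% = 12.3456%.
Total capital V = 2088 + 2660 = 4748.
Equity: weight = 2088/4748 = 0.4398; cost = 12.3456%.
Debt: weight = 2660/4748 = 0.5602; after-tax cost = 5.36% × (1 − 0%) = 5.3600%.
WACC = 0.4398 × 12.3456% + 0.5602 × 5.3600% = 8.4320%.

8.43%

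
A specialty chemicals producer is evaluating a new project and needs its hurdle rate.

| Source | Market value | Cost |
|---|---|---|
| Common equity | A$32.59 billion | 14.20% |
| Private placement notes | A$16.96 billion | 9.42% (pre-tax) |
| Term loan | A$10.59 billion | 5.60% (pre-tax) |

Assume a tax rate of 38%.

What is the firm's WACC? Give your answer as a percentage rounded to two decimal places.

Total capital V = 32.59 + 16.96 + 10.59 = 60.14.
Equity: weight = 32.59/60.14 = 0.5419; cost = 14.2%.
Private placement notes: weight = 16.96/60.14 = 0.2820; after-tax cost = 9.42% × (1 − 38%) = 5.8404%.
Term loan: weight = 10.59/60.14 = 0.1761; after-tax cost = 5.6% × (1 − 38%) = 3.4720%.
WACC = 0.5419 × 14.2000% + 0.2820 × 5.8404% + 0.1761 × 3.4720% = 9.9534%.

9.95%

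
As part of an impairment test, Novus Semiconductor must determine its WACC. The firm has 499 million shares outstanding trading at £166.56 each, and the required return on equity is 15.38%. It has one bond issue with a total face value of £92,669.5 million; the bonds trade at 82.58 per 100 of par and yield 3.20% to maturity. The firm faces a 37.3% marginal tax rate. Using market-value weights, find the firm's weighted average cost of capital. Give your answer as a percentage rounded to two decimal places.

Market value of equity E = 166.56 × 499m = 83113.44m. Market value of debt D = 92669.5m × 82.58/100 = 76526.4731m.
Total capital V = 83113.44 + 76526.4731 = 159639.9131.
Equity: weight = 83113.44/159639.9131 = 0.5206; cost = 15.38%.
Bonds outstanding: weight = 76526.4731/159639.9131 = 0.4794; after-tax cost = 3.2% × (1 − 37.3%) = 2.0064%.
WACC = 0.5206 × 15.3800% + 0.4794 × 2.0064% = 8.9691%.

8.97%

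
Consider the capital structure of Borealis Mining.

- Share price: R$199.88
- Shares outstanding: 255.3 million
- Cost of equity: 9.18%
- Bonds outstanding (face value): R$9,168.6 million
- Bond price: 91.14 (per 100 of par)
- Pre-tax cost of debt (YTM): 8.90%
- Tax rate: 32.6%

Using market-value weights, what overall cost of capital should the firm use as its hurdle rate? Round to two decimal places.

8.73%

Market value of equity E = 199.88 × 255.3m = 51029.364m. Market value of debt D = 9168.6m × 91.14/100 = 8356.26204m.
Total capital V = 51029.364 + 8356.26204 = 59385.62604.
Equity: weight = 51029.364/59385.62604 = 0.8593; cost = 9.18%.
Bonds outstanding: weight = 8356.26204/59385.62604 = 0.1407; after-tax cost = 8.9% × (1 − 32.6%) = 5.9986%.
WACC = 0.8593 × 9.1800% + 0.1407 × 5.9986% = 8.7323%.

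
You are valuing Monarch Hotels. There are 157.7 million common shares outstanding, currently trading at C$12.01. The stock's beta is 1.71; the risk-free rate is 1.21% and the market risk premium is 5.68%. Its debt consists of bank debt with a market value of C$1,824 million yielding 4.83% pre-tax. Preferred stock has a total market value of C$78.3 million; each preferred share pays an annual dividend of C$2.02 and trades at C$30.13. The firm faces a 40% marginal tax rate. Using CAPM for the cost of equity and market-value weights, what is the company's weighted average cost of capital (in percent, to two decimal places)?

Cost of equity via CAPM: Re = 1.21% + 1.71 × 5.68% = 10.9228%.
Cost of preferred: Rp = 2.02 / 30.13 = 6.7043%.
Market value of equity E = 12.01 × 157.7m = 1893.977m.
Total capital V = 1893.977 + 78.3 + 1824 = 3796.277.
Equity: weight = 1893.977/3796.277 = 0.4989; cost = 10.9228%.
Preferred: weight = 78.3/3796.277 = 0.0206; cost = 6.7043%.
Bank debt: weight = 1824/3796.277 = 0.4805; after-tax cost = 4.83% × (1 − 40%) = 2.8980%.
WACC = 0.4989 × 10.9228% + 0.0206 × 6.7043% + 0.4805 × 2.8980% = 6.9801%.

6.98%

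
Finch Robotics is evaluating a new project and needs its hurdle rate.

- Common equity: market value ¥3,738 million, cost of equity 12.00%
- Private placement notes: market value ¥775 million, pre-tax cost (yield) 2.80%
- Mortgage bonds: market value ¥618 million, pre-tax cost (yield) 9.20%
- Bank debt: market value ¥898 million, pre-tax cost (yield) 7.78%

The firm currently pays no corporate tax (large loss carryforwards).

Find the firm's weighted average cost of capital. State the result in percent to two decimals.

Total capital V = 3738 + 775 + 618 + 898 = 6029.
Equity: weight = 3738/6029 = 0.6200; cost = 12%.
Private placement notes: weight = 775/6029 = 0.1285; after-tax cost = 2.8% × (1 − 0%) = 2.8000%.
Mortgage bonds: weight = 618/6029 = 0.1025; after-tax cost = 9.2% × (1 − 0%) = 9.2000%.
Bank debt: weight = 898/6029 = 0.1489; after-tax cost = 7.78% × (1 − 0%) = 7.7800%.
WACC = 0.6200 × 12.0000% + 0.1285 × 2.8000% + 0.1025 × 9.2000% + 0.1489 × 7.7800% = 9.9018%.

9.90%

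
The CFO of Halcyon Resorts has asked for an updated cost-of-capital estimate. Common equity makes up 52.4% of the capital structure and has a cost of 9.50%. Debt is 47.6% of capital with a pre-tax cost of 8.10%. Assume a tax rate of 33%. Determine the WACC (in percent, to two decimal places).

7.56%

After-tax cost of debt = 8.1% × (1 − 33%) = 5.4270%.
WACC = 0.524 × 9.5000% + 0.476 × 5.4270% = 7.5613%.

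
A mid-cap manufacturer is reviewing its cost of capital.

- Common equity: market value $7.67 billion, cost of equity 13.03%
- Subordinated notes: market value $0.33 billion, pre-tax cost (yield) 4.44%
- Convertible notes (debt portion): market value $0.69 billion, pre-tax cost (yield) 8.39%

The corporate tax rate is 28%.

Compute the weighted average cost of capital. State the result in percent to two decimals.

Total capital V = 7.67 + 0.33 + 0.69 = 8.69.
Equity: weight = 7.67/8.69 = 0.8826; cost = 13.03%.
Subordinated notes: weight = 0.33/8.69 = 0.0380; after-tax cost = 4.44% × (1 − 28%) = 3.1968%.
Convertible notes (debt portion): weight = 0.69/8.69 = 0.0794; after-tax cost = 8.39% × (1 − 28%) = 6.0408%.
WACC = 0.8826 × 13.0300% + 0.0380 × 3.1968% + 0.0794 × 6.0408% = 12.1016%.

12.10%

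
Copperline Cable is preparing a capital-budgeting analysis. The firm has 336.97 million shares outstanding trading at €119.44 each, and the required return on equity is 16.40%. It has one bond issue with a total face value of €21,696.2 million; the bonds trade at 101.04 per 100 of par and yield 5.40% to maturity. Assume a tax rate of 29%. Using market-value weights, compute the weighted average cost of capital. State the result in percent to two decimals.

11.97%

Market value of equity E = 119.44 × 336.97m = 40247.6968m. Market value of debt D = 21696.2m × 101.04/100 = 21921.84048m.
Total capital V = 40247.6968 + 21921.84048 = 62169.53728.
Equity: weight = 40247.6968/62169.53728 = 0.6474; cost = 16.4%.
Bonds outstanding: weight = 21921.84048/62169.53728 = 0.3526; after-tax cost = 5.4% × (1 − 29%) = 3.8340%.
WACC = 0.6474 × 16.4000% + 0.3526 × 3.8340% = 11.9691%.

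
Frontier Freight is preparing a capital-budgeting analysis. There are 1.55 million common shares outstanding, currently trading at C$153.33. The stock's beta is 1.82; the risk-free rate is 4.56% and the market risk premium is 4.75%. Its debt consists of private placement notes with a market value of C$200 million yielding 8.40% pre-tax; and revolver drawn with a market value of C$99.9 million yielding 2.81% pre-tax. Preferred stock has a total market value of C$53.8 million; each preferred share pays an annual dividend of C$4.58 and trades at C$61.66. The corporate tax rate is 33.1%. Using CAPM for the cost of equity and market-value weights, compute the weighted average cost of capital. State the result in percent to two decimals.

Cost of equity via CAPM: Re = 4.56% + 1.82 × 4.75% = 13.2050%.
Cost of preferred: Rp = 4.58 / 61.66 = 7.4278%.
Market value of equity E = 153.33 × 1.55m = 237.6615m.
Total capital V = 237.6615 + 53.8 + 200 + 99.9 = 591.3615.
Equity: weight = 237.6615/591.3615 = 0.4019; cost = 13.205%.
Preferred: weight = 53.8/591.3615 = 0.0910; cost = 7.4278%.
Private placement notes: weight = 200/591.3615 = 0.3382; after-tax cost = 8.4% × (1 − 33.1%) = 5.6196%.
Revolver drawn: weight = 99.9/591.3615 = 0.1689; after-tax cost = 2.81% × (1 − 33.1%) = 1.8799%.
WACC = 0.4019 × 13.2050% + 0.0910 × 7.4278% + 0.3382 × 5.6196% + 0.1689 × 1.8799% = 8.2008%.

8.20%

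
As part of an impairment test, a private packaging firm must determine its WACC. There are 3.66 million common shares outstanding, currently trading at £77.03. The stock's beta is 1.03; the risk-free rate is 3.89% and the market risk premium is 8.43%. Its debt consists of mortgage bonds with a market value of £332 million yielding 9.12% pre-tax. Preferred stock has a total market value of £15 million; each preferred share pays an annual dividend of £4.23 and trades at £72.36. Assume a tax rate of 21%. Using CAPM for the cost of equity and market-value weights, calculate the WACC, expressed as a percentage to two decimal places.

Cost of equity via CAPM: Re = 3.89% + 1.03 × 8.43% = 12.5729%.
Cost of preferred: Rp = 4.23 / 72.36 = 5.8458%.
Market value of equity E = 77.03 × 3.66m = 281.9298m.
Total capital V = 281.9298 + 15 + 332 = 628.9298.
Equity: weight = 281.9298/628.9298 = 0.4483; cost = 12.5729%.
Preferred: weight = 15/628.9298 = 0.0239; cost = 5.8458%.
Mortgage bonds: weight = 332/628.9298 = 0.5279; after-tax cost = 9.12% × (1 − 21%) = 7.2048%.
WACC = 0.4483 × 12.5729% + 0.0239 × 5.8458% + 0.5279 × 7.2048% = 9.5787%.

9.58%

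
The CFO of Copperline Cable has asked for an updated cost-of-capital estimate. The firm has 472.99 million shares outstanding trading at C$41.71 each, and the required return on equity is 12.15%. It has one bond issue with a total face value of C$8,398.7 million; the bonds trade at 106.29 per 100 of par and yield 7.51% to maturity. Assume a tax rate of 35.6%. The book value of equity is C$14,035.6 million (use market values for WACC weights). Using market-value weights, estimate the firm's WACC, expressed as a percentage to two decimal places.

Market value of equity E = 41.71 × 472.99m = 19728.4129m. Market value of debt D = 8398.7m × 106.29/100 = 8926.97823m.
Total capital V = 19728.4129 + 8926.97823 = 28655.39113.
Equity: weight = 19728.4129/28655.39113 = 0.6885; cost = 12.15%.
Bonds outstanding: weight = 8926.97823/28655.39113 = 0.3115; after-tax cost = 7.51% × (1 − 35.6%) = 4.8364%.
WACC = 0.6885 × 12.1500% + 0.3115 × 4.8364% = 9.8716%.

9.87%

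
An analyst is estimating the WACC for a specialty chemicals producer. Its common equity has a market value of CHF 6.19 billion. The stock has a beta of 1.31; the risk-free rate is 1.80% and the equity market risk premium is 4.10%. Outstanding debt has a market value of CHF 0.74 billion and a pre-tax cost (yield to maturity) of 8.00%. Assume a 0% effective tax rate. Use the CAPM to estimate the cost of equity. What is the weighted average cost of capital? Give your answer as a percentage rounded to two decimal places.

Cost of equity via CAPM: Re = 1.8% + 1.31 × 4.1% = 7.1710%.
Total capital V = 6.19 + 0.74 = 6.93.
Equity: weight = 6.19/6.93 = 0.8932; cost = 7.171%.
Debt: weight = 0.74/6.93 = 0.1068; after-tax cost = 8% × (1 − 0%) = 8.0000%.
WACC = 0.8932 × 7.1710% + 0.1068 × 8.0000% = 7.2595%.

7.26%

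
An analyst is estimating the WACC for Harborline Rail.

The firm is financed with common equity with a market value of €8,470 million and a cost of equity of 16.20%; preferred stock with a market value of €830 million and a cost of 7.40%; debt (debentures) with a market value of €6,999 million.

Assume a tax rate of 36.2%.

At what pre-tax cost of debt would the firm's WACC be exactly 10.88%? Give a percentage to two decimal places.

7.61%

Total capital V = 8470 + 830 + 6999 = 16299.
Equity weight = 8470/16299 = 0.5197.
Preferred weight = 830/16299 = 0.0509.
Debentures weight = 6999/16299 = 0.4294.
Equity contribution = 0.5197 × 16.2% = 8.4186%.
Preferred contribution = 0.0509 × 7.4% = 0.3768%.
Remaining for debt = 10.88% − 8.7954% = 2.0846%.
Rd × (1 − 36.2%) × 0.4294 = 2.0846%  ⇒  Rd = 7.6090%.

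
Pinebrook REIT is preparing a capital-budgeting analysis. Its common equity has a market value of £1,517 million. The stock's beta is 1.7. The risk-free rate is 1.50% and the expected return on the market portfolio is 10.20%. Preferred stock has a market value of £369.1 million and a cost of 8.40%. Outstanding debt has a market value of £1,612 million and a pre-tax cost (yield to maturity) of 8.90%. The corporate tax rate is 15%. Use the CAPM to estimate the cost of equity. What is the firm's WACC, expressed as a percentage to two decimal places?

Market risk premium = 10.2% − 1.5% = 8.7%.
Cost of equity via CAPM: Re = 1.5% + 1.7 × 8.7% = 16.2900%.
Total capital V = 1517 + 369.1 + 1612 = 3498.1.
Equity: weight = 1517/3498.1 = 0.4337; cost = 16.29%.
Preferred: weight = 369.1/3498.1 = 0.1055; cost = 8.4%.
Debt: weight = 1612/3498.1 = 0.4608; after-tax cost = 8.9% × (1 − 15%) = 7.5650%.
WACC = 0.4337 × 16.2900% + 0.1055 × 8.4000% + 0.4608 × 7.5650% = 11.4368%.

11.44%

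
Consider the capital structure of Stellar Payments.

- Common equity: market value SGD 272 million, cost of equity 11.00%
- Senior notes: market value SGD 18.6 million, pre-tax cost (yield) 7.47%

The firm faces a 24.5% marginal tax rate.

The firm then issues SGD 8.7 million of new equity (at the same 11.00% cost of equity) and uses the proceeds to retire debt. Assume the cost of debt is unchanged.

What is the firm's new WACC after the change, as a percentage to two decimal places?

After the change:
Total capital V = 280.7 + 9.9 = 290.6.
Equity: weight = 280.7/290.6 = 0.9659; cost = 11%.
Senior notes: weight = 9.9/290.6 = 0.0341; after-tax cost = 7.47% × (1 − 24.5%) = 5.6399%.
WACC = 0.9659 × 11.0000% + 0.0341 × 5.6399% = 10.8174%.

10.82%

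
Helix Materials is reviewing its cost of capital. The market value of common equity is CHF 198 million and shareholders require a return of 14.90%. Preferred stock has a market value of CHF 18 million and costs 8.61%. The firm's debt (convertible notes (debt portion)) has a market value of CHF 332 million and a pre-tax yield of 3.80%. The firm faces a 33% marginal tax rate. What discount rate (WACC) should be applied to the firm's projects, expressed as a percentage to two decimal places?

Total capital V = 198 + 18 + 332 = 548.
Equity: weight = 198/548 = 0.3613; cost = 14.9%.
Preferred: weight = 18/548 = 0.0328; cost = 8.61%.
Convertible notes (debt portion): weight = 332/548 = 0.6058; after-tax cost = 3.8% × (1 − 33%) = 2.5460%.
WACC = 0.3613 × 14.9000% + 0.0328 × 8.6100% + 0.6058 × 2.5460% = 7.2089%.

7.21%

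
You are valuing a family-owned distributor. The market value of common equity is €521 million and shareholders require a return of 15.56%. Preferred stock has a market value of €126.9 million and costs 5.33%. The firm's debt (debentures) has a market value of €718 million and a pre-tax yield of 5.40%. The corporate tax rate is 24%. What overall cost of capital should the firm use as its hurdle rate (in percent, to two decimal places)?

8.59%

Total capital V = 521 + 126.9 + 718 = 1365.9.
Equity: weight = 521/1365.9 = 0.3814; cost = 15.56%.
Preferred: weight = 126.9/1365.9 = 0.0929; cost = 5.33%.
Debentures: weight = 718/1365.9 = 0.5257; after-tax cost = 5.4% × (1 − 24%) = 4.1040%.
WACC = 0.3814 × 15.5600% + 0.0929 × 5.3300% + 0.5257 × 4.1040% = 8.5876%.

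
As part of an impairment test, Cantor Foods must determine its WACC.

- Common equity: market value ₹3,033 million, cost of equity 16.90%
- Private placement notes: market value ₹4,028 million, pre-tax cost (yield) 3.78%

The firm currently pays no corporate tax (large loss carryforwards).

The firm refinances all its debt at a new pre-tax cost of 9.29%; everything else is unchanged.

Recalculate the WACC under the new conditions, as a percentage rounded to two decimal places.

12.56%

After the change:
Total capital V = 3033 + 4028 = 7061.
Equity: weight = 3033/7061 = 0.4295; cost = 16.9%.
Private placement notes: weight = 4028/7061 = 0.5705; after-tax cost = 9.29% × (1 − 0%) = 9.2900%.
WACC = 0.4295 × 16.9000% + 0.5705 × 9.2900% = 12.5588%.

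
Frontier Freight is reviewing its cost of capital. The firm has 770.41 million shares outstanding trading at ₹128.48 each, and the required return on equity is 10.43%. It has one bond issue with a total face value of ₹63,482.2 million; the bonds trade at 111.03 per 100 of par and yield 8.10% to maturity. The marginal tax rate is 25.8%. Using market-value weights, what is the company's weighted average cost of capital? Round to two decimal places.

8.59%

Market value of equity E = 128.48 × 770.41m = 98982.2768m. Market value of debt D = 63482.2m × 111.03/100 = 70484.28666m.
Total capital V = 98982.2768 + 70484.28666 = 169466.56346.
Equity: weight = 98982.2768/169466.56346 = 0.5841; cost = 10.43%.
Bonds outstanding: weight = 70484.28666/169466.56346 = 0.4159; after-tax cost = 8.1% × (1 − 25.8%) = 6.0102%.
WACC = 0.5841 × 10.4300% + 0.4159 × 6.0102% = 8.5917%.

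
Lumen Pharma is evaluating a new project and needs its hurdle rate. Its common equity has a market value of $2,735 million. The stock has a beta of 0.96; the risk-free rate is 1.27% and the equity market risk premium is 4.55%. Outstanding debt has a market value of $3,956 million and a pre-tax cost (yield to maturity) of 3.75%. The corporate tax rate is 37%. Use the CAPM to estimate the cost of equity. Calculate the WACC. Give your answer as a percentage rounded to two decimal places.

3.70%

Cost of equity via CAPM: Re = 1.27% + 0.96 × 4.55% = 5.6380%.
Total capital V = 2735 + 3956 = 6691.
Equity: weight = 2735/6691 = 0.4088; cost = 5.638%.
Debt: weight = 3956/6691 = 0.5912; after-tax cost = 3.75% × (1 − 37%) = 2.3625%.
WACC = 0.4088 × 5.6380% + 0.5912 × 2.3625% = 3.7014%.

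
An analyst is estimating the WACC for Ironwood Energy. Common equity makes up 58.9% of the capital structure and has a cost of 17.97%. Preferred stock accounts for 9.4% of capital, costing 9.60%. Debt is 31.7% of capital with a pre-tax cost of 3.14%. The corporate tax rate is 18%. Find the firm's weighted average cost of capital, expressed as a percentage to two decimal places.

After-tax cost of debt = 3.14% × (1 − 18%) = 2.5748%.
WACC = 0.589 × 17.9700% + 0.094 × 9.6000% + 0.317 × 2.5748% = 12.3029%.

12.30%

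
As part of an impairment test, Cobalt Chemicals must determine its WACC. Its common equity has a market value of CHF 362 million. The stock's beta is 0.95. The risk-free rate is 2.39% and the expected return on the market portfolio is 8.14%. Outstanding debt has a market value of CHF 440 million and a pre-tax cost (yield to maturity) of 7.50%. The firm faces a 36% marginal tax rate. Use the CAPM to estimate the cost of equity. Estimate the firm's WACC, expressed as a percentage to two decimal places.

Market risk premium = 8.14% − 2.39% = 5.75%.
Cost of equity via CAPM: Re = 2.39% + 0.95 × 5.75% = 7.8525%.
Total capital V = 362 + 440 = 802.
Equity: weight = 362/802 = 0.4514; cost = 7.8525%.
Debt: weight = 440/802 = 0.5486; after-tax cost = 7.5% × (1 − 36%) = 4.8000%.
WACC = 0.4514 × 7.8525% + 0.5486 × 4.8000% = 6.1778%.

6.18%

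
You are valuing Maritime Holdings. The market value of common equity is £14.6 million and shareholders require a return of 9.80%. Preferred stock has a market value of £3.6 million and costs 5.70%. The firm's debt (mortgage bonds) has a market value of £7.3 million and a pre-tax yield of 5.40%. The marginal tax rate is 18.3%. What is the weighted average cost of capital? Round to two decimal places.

7.68%

Total capital V = 14.6 + 3.6 + 7.3 = 25.5.
Equity: weight = 14.6/25.5 = 0.5725; cost = 9.8%.
Preferred: weight = 3.6/25.5 = 0.1412; cost = 5.7%.
Mortgage bonds: weight = 7.3/25.5 = 0.2863; after-tax cost = 5.4% × (1 − 18.3%) = 4.4118%.
WACC = 0.5725 × 9.8000% + 0.1412 × 5.7000% + 0.2863 × 4.4118% = 7.6787%.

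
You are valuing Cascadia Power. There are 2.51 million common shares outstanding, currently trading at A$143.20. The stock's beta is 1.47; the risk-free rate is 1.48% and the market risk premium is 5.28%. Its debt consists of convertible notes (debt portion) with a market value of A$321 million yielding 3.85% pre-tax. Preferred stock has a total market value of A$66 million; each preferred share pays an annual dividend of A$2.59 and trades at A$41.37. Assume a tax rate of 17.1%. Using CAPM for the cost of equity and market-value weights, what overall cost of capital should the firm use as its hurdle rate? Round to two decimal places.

Cost of equity via CAPM: Re = 1.48% + 1.47 × 5.28% = 9.2416%.
Cost of preferred: Rp = 2.59 / 41.37 = 6.2606%.
Market value of equity E = 143.2 × 2.51m = 359.432m.
Total capital V = 359.432 + 66 + 321 = 746.432.
Equity: weight = 359.432/746.432 = 0.4815; cost = 9.2416%.
Preferred: weight = 66/746.432 = 0.0884; cost = 6.2606%.
Convertible notes (debt portion): weight = 321/746.432 = 0.4300; after-tax cost = 3.85% × (1 − 17.1%) = 3.1917%.
WACC = 0.4815 × 9.2416% + 0.0884 × 6.2606% + 0.4300 × 3.1917% = 6.3763%.

6.38%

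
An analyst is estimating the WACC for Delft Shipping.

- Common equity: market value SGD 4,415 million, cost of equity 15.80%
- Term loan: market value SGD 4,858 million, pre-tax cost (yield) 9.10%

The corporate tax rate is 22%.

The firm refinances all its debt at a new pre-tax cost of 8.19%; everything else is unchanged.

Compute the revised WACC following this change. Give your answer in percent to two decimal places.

After the change:
Total capital V = 4415 + 4858 = 9273.
Equity: weight = 4415/9273 = 0.4761; cost = 15.8%.
Term loan: weight = 4858/9273 = 0.5239; after-tax cost = 8.19% × (1 − 22%) = 6.3882%.
WACC = 0.4761 × 15.8000% + 0.5239 × 6.3882% = 10.8693%.

10.87%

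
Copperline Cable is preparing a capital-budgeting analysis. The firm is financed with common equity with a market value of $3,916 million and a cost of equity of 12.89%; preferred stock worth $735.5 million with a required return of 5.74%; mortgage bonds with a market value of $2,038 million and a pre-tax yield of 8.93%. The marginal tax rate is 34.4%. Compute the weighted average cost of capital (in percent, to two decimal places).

9.96%

Total capital V = 3916 + 735.5 + 2038 = 6689.5.
Equity: weight = 3916/6689.5 = 0.5854; cost = 12.89%.
Preferred: weight = 735.5/6689.5 = 0.1099; cost = 5.74%.
Mortgage bonds: weight = 2038/6689.5 = 0.3047; after-tax cost = 8.93% × (1 − 34.4%) = 5.8581%.
WACC = 0.5854 × 12.8900% + 0.1099 × 5.7400% + 0.3047 × 5.8581% = 9.9615%.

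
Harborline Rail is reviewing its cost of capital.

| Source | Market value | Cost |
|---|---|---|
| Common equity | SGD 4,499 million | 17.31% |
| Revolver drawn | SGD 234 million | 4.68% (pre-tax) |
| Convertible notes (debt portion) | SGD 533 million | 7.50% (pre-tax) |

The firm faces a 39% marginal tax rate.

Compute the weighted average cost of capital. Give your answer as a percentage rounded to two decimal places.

Total capital V = 4499 + 234 + 533 = 5266.
Equity: weight = 4499/5266 = 0.8543; cost = 17.31%.
Revolver drawn: weight = 234/5266 = 0.0444; after-tax cost = 4.68% × (1 − 39%) = 2.8548%.
Convertible notes (debt portion): weight = 533/5266 = 0.1012; after-tax cost = 7.5% × (1 − 39%) = 4.5750%.
WACC = 0.8543 × 17.3100% + 0.0444 × 2.8548% + 0.1012 × 4.5750% = 15.3787%.

15.38%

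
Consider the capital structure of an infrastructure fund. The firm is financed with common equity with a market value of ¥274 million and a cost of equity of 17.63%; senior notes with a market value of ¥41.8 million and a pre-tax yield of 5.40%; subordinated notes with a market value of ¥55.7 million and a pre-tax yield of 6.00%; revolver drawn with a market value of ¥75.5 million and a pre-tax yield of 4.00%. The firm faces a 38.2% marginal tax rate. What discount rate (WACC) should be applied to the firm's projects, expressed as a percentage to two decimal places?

12.00%

Total capital V = 274 + 41.8 + 55.7 + 75.5 = 447.
Equity: weight = 274/447 = 0.6130; cost = 17.63%.
Senior notes: weight = 41.8/447 = 0.0935; after-tax cost = 5.4% × (1 − 38.2%) = 3.3372%.
Subordinated notes: weight = 55.7/447 = 0.1246; after-tax cost = 6% × (1 − 38.2%) = 3.7080%.
Revolver drawn: weight = 75.5/447 = 0.1689; after-tax cost = 4% × (1 − 38.2%) = 2.4720%.
WACC = 0.6130 × 17.6300% + 0.0935 × 3.3372% + 0.1246 × 3.7080% + 0.1689 × 2.4720% = 11.9984%.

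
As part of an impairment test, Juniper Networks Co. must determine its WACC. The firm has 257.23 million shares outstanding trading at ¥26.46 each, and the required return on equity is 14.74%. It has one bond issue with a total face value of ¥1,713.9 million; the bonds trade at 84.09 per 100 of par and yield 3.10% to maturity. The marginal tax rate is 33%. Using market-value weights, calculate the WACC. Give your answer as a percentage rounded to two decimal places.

12.53%

Market value of equity E = 26.46 × 257.23m = 6806.3058m. Market value of debt D = 1713.9m × 84.09/100 = 1441.21851m.
Total capital V = 6806.3058 + 1441.21851 = 8247.52431.
Equity: weight = 6806.3058/8247.52431 = 0.8253; cost = 14.74%.
Bonds outstanding: weight = 1441.21851/8247.52431 = 0.1747; after-tax cost = 3.1% × (1 − 33%) = 2.0770%.
WACC = 0.8253 × 14.7400% + 0.1747 × 2.0770% = 12.5272%.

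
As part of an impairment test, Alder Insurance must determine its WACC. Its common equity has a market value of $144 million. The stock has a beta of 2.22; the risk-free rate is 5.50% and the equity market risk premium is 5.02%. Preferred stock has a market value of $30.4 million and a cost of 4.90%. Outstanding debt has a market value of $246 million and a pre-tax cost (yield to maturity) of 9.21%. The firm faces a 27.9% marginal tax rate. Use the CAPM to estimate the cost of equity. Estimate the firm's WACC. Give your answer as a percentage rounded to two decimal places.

Cost of equity via CAPM: Re = 5.5% + 2.22 × 5.02% = 16.6444%.
Total capital V = 144 + 30.4 + 246 = 420.4.
Equity: weight = 144/420.4 = 0.3425; cost = 16.6444%.
Preferred: weight = 30.4/420.4 = 0.0723; cost = 4.9%.
Debt: weight = 246/420.4 = 0.5852; after-tax cost = 9.21% × (1 − 27.9%) = 6.6404%.
WACC = 0.3425 × 16.6444% + 0.0723 × 4.9000% + 0.5852 × 6.6404% = 9.9412%.

9.94%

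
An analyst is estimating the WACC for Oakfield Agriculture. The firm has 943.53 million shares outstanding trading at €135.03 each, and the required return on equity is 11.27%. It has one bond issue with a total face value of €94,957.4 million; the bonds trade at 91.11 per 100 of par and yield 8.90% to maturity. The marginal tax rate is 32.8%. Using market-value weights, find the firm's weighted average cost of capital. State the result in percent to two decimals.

Market value of equity E = 135.03 × 943.53m = 127404.8559m. Market value of debt D = 94957.4m × 91.11/100 = 86515.68714m.
Total capital V = 127404.8559 + 86515.68714 = 213920.54304.
Equity: weight = 127404.8559/213920.54304 = 0.5956; cost = 11.27%.
Bonds outstanding: weight = 86515.68714/213920.54304 = 0.4044; after-tax cost = 8.9% × (1 − 32.8%) = 5.9808%.
WACC = 0.5956 × 11.2700% + 0.4044 × 5.9808% = 9.1309%.

9.13%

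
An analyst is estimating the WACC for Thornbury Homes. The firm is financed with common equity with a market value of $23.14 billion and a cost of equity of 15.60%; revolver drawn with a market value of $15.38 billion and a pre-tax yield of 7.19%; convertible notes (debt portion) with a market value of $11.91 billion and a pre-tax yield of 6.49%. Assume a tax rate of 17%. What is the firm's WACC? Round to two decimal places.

Total capital V = 23.14 + 15.38 + 11.91 = 50.43.
Equity: weight = 23.14/50.43 = 0.4589; cost = 15.6%.
Revolver drawn: weight = 15.38/50.43 = 0.3050; after-tax cost = 7.19% × (1 − 17%) = 5.9677%.
Convertible notes (debt portion): weight = 11.91/50.43 = 0.2362; after-tax cost = 6.49% × (1 − 17%) = 5.3867%.
WACC = 0.4589 × 15.6000% + 0.3050 × 5.9677% + 0.2362 × 5.3867% = 10.2503%.

10.25%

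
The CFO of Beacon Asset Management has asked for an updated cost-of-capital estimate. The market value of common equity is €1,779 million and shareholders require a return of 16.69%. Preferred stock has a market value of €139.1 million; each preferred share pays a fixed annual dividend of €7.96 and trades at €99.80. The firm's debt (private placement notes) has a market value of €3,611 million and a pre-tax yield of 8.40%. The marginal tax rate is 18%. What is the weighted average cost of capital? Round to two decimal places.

Cost of preferred: Rp = 7.96 / 99.8 = 7.9760%.
Total capital V = 1779 + 139.1 + 3611 = 5529.1.
Equity: weight = 1779/5529.1 = 0.3218; cost = 16.69%.
Preferred: weight = 139.1/5529.1 = 0.0252; cost = 7.976%.
Private placement notes: weight = 3611/5529.1 = 0.6531; after-tax cost = 8.4% × (1 − 18%) = 6.8880%.
WACC = 0.3218 × 16.6900% + 0.0252 × 7.9760% + 0.6531 × 6.8880% = 10.0692%.

10.07%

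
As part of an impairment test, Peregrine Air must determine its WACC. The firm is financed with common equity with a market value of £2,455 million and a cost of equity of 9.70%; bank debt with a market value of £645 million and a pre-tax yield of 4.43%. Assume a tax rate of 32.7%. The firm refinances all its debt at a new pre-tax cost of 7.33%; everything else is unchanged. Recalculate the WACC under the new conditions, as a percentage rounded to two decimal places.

After the change:
Total capital V = 2455 + 645 = 3100.
Equity: weight = 2455/3100 = 0.7919; cost = 9.7%.
Bank debt: weight = 645/3100 = 0.2081; after-tax cost = 7.33% × (1 − 32.7%) = 4.9331%.
WACC = 0.7919 × 9.7000% + 0.2081 × 4.9331% = 8.7082%.

8.71%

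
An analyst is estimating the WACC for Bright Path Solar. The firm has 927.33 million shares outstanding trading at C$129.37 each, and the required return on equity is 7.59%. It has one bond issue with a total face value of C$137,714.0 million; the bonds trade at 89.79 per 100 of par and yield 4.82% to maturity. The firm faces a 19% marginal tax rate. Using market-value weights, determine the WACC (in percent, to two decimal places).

5.72%

Market value of equity E = 129.37 × 927.33m = 119968.6821m. Market value of debt D = 137714m × 89.79/100 = 123653.4006m.
Total capital V = 119968.6821 + 123653.4006 = 243622.0827.
Equity: weight = 119968.6821/243622.0827 = 0.4924; cost = 7.59%.
Bonds outstanding: weight = 123653.4006/243622.0827 = 0.5076; after-tax cost = 4.82% × (1 − 19%) = 3.9042%.
WACC = 0.4924 × 7.5900% + 0.5076 × 3.9042% = 5.7192%.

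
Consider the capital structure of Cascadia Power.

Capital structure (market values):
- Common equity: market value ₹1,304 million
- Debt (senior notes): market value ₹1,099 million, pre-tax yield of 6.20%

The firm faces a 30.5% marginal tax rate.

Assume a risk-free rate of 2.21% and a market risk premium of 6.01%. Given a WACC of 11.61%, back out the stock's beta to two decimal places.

Total capital V = 1304 + 1099 = 2403.
Equity weight = 1304/2403 = 0.5427.
Senior notes weight = 1099/2403 = 0.4573.
Debt contribution = 0.4573 × 6.2% × (1 − 30.5%) = 1.9707%.
Required equity contribution = 11.61% − 1.9707% = 9.6393%  ⇒  Re = 17.7632%.
CAPM: 17.7632% = 2.21% + β × 6.01%  ⇒  β = 2.5879.

2.59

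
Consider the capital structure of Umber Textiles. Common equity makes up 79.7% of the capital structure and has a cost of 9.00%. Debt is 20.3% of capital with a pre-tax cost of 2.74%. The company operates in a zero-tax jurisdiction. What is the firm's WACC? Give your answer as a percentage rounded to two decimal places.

After-tax cost of debt = 2.74% × (1 − 0%) = 2.7400%.
WACC = 0.797 × 9.0000% + 0.203 × 2.7400% = 7.7292%.

7.73%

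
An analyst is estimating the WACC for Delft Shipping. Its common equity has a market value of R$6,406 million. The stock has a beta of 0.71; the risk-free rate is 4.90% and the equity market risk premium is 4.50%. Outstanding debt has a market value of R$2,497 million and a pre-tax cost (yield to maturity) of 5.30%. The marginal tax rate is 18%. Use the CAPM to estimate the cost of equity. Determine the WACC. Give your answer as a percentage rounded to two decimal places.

7.04%

Cost of equity via CAPM: Re = 4.9% + 0.71 × 4.5% = 8.0950%.
Total capital V = 6406 + 2497 = 8903.
Equity: weight = 6406/8903 = 0.7195; cost = 8.095%.
Debt: weight = 2497/8903 = 0.2805; after-tax cost = 5.3% × (1 − 18%) = 4.3460%.
WACC = 0.7195 × 8.0950% + 0.2805 × 4.3460% = 7.0435%.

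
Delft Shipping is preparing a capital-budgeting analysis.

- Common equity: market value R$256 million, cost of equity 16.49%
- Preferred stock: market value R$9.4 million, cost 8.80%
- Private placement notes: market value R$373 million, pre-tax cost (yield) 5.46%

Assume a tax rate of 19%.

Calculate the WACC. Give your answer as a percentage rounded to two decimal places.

9.33%

Total capital V = 256 + 9.4 + 373 = 638.4.
Equity: weight = 256/638.4 = 0.4010; cost = 16.49%.
Preferred: weight = 9.4/638.4 = 0.0147; cost = 8.8%.
Private placement notes: weight = 373/638.4 = 0.5843; after-tax cost = 5.46% × (1 − 19%) = 4.4226%.
WACC = 0.4010 × 16.4900% + 0.0147 × 8.8000% + 0.5843 × 4.4226% = 9.3261%.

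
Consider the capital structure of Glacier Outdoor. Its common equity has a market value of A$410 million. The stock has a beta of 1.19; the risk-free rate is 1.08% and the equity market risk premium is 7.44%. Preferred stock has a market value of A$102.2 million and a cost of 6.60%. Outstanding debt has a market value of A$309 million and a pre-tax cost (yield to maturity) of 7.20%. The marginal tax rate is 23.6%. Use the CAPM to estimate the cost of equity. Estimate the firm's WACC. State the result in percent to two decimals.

7.85%

Cost of equity via CAPM: Re = 1.08% + 1.19 × 7.44% = 9.9336%.
Total capital V = 410 + 102.2 + 309 = 821.2.
Equity: weight = 410/821.2 = 0.4993; cost = 9.9336%.
Preferred: weight = 102.2/821.2 = 0.1245; cost = 6.6%.
Debt: weight = 309/821.2 = 0.3763; after-tax cost = 7.2% × (1 − 23.6%) = 5.5008%.
WACC = 0.4993 × 9.9336% + 0.1245 × 6.6000% + 0.3763 × 5.5008% = 7.8508%.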